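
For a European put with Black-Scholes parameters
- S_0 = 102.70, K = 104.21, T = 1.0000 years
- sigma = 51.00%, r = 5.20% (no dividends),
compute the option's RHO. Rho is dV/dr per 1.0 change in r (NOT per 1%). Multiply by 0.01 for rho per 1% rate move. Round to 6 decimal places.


Answer: Rho = -56.595103

Derivation:
d1 = 0.3283412214; d2 = -0.1816587786
phi(d1) = 0.3780070200; exp(-qT) = 1.0000000000; exp(-rT) = 0.9493288668
N(-d2) = 0.5720747412
Rho = -K*T*exp(-rT)*N(-d2) = -104.2100 * 1.0000 * 0.9493288668 * 0.5720747412 = -56.595103


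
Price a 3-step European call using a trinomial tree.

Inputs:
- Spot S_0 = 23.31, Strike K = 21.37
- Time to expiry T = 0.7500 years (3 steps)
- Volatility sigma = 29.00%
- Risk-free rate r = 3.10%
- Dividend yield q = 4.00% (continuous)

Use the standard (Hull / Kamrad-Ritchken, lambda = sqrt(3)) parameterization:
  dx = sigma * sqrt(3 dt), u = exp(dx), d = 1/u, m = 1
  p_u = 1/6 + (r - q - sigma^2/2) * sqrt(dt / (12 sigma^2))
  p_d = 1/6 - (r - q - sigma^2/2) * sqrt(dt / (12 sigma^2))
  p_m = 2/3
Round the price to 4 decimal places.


dt = T/N = 0.250000; dx = sigma*sqrt(3*dt) = 0.251147
u = exp(dx) = 1.285500; d = 1/u = 0.777908
p_u = 0.141258, p_m = 0.666667, p_d = 0.192075
Discount per step: exp(-r*dt) = 0.992280
Stock lattice S(k, j) with j the centered position index:
  k=0: S(0,+0) = 23.3100
  k=1: S(1,-1) = 18.1330; S(1,+0) = 23.3100; S(1,+1) = 29.9650
  k=2: S(2,-2) = 14.1058; S(2,-1) = 18.1330; S(2,+0) = 23.3100; S(2,+1) = 29.9650; S(2,+2) = 38.5200
  k=3: S(3,-3) = 10.9730; S(3,-2) = 14.1058; S(3,-1) = 18.1330; S(3,+0) = 23.3100; S(3,+1) = 29.9650; S(3,+2) = 38.5200; S(3,+3) = 49.5174
Terminal payoffs V(N, j) = max(S_T - K, 0):
  V(3,-3) = 0.000000; V(3,-2) = 0.000000; V(3,-1) = 0.000000; V(3,+0) = 1.940000; V(3,+1) = 8.594994; V(3,+2) = 17.149985; V(3,+3) = 28.147421
Backward induction: V(k, j) = exp(-r*dt) * [p_u * V(k+1, j+1) + p_m * V(k+1, j) + p_d * V(k+1, j-1)]
  V(2,-2) = exp(-r*dt) * [p_u*0.000000 + p_m*0.000000 + p_d*0.000000] = 0.000000
  V(2,-1) = exp(-r*dt) * [p_u*1.940000 + p_m*0.000000 + p_d*0.000000] = 0.271925
  V(2,+0) = exp(-r*dt) * [p_u*8.594994 + p_m*1.940000 + p_d*0.000000] = 2.488090
  V(2,+1) = exp(-r*dt) * [p_u*17.149985 + p_m*8.594994 + p_d*1.940000] = 8.459384
  V(2,+2) = exp(-r*dt) * [p_u*28.147421 + p_m*17.149985 + p_d*8.594994] = 16.928557
  V(1,-1) = exp(-r*dt) * [p_u*2.488090 + p_m*0.271925 + p_d*0.000000] = 0.528634
  V(1,+0) = exp(-r*dt) * [p_u*8.459384 + p_m*2.488090 + p_d*0.271925] = 2.883481
  V(1,+1) = exp(-r*dt) * [p_u*16.928557 + p_m*8.459384 + p_d*2.488090] = 8.443100
  V(0,+0) = exp(-r*dt) * [p_u*8.443100 + p_m*2.883481 + p_d*0.528634] = 3.191684

Answer: Price = V(0,0) = 3.1917


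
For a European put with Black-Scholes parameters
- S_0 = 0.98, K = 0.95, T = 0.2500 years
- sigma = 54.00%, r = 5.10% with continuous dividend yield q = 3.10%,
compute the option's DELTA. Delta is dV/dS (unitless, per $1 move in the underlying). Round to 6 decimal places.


Answer: Delta = -0.391050

Derivation:
d1 = 0.2686688410; d2 = -0.0013311590
phi(d1) = 0.3848005980; exp(-qT) = 0.9922799538; exp(-rT) = 0.9873309369
N(-d1) = 0.3940922658
Delta = -exp(-qT) * N(-d1) = -0.9922799538 * 0.3940922658 = -0.391050


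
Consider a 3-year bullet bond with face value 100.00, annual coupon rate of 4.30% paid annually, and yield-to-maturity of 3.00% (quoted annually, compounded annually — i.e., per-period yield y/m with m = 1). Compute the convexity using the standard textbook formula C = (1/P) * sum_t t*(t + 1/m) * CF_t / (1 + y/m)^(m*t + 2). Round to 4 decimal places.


Coupon per period c = face * coupon_rate / m = 4.300000
Periods per year m = 1; per-period yield y/m = 0.030000
Number of cashflows N = 3
Cashflows (t years, CF_t, discount factor 1/(1+y/m)^(m*t), PV):
  t = 1.0000: CF_t = 4.300000, DF = 0.970874, PV = 4.174757
  t = 2.0000: CF_t = 4.300000, DF = 0.942596, PV = 4.053162
  t = 3.0000: CF_t = 104.300000, DF = 0.915142, PV = 95.449275
Price P = sum_t PV_t = 103.677195
Convexity numerator sum_t t*(t + 1/m) * CF_t / (1+y/m)^(m*t + 2):
  t = 1.0000: term = 7.870218
  t = 2.0000: term = 22.922966
  t = 3.0000: term = 1079.641155
Convexity = (1/P) * sum = 1110.434339 / 103.677195 = 10.710498

Answer: Convexity = 10.7105


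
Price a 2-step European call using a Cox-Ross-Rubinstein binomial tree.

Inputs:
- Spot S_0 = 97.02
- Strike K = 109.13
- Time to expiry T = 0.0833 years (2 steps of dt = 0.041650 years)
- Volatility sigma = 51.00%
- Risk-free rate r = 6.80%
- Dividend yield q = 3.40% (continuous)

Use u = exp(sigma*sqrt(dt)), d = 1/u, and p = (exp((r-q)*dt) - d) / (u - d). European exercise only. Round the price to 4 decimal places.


dt = T/N = 0.041650
u = exp(sigma*sqrt(dt)) = 1.109692; d = 1/u = 0.901151
p = (exp((r-q)*dt) - d) / (u - d) = 0.480798
Discount per step: exp(-r*dt) = 0.997172
Stock lattice S(k, i) with i counting down-moves:
  k=0: S(0,0) = 97.0200
  k=1: S(1,0) = 107.6623; S(1,1) = 87.4297
  k=2: S(2,0) = 119.4720; S(2,1) = 97.0200; S(2,2) = 78.7873
Terminal payoffs V(N, i) = max(S_T - K, 0):
  V(2,0) = 10.342011; V(2,1) = 0.000000; V(2,2) = 0.000000
Backward induction: V(k, i) = exp(-r*dt) * [p * V(k+1, i) + (1-p) * V(k+1, i+1)].
  V(1,0) = exp(-r*dt) * [p*10.342011 + (1-p)*0.000000] = 4.958357
  V(1,1) = exp(-r*dt) * [p*0.000000 + (1-p)*0.000000] = 0.000000
  V(0,0) = exp(-r*dt) * [p*4.958357 + (1-p)*0.000000] = 2.377227

Answer: Price = V(0,0) = 2.3772


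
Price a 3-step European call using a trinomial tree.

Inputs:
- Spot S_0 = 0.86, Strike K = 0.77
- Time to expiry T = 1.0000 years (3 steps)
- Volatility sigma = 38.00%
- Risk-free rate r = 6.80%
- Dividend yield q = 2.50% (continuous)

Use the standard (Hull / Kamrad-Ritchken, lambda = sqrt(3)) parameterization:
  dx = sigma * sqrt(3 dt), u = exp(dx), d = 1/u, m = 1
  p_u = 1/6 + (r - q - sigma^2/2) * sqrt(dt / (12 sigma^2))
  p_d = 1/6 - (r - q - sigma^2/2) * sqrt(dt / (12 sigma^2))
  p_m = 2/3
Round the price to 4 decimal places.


dt = T/N = 0.333333; dx = sigma*sqrt(3*dt) = 0.380000
u = exp(dx) = 1.462285; d = 1/u = 0.683861
p_u = 0.153860, p_m = 0.666667, p_d = 0.179474
Discount per step: exp(-r*dt) = 0.977588
Stock lattice S(k, j) with j the centered position index:
  k=0: S(0,+0) = 0.8600
  k=1: S(1,-1) = 0.5881; S(1,+0) = 0.8600; S(1,+1) = 1.2576
  k=2: S(2,-2) = 0.4022; S(2,-1) = 0.5881; S(2,+0) = 0.8600; S(2,+1) = 1.2576; S(2,+2) = 1.8389
  k=3: S(3,-3) = 0.2750; S(3,-2) = 0.4022; S(3,-1) = 0.5881; S(3,+0) = 0.8600; S(3,+1) = 1.2576; S(3,+2) = 1.8389; S(3,+3) = 2.6890
Terminal payoffs V(N, j) = max(S_T - K, 0):
  V(3,-3) = 0.000000; V(3,-2) = 0.000000; V(3,-1) = 0.000000; V(3,+0) = 0.090000; V(3,+1) = 0.487565; V(3,+2) = 1.068918; V(3,+3) = 1.919021
Backward induction: V(k, j) = exp(-r*dt) * [p_u * V(k+1, j+1) + p_m * V(k+1, j) + p_d * V(k+1, j-1)]
  V(2,-2) = exp(-r*dt) * [p_u*0.000000 + p_m*0.000000 + p_d*0.000000] = 0.000000
  V(2,-1) = exp(-r*dt) * [p_u*0.090000 + p_m*0.000000 + p_d*0.000000] = 0.013537
  V(2,+0) = exp(-r*dt) * [p_u*0.487565 + p_m*0.090000 + p_d*0.000000] = 0.131991
  V(2,+1) = exp(-r*dt) * [p_u*1.068918 + p_m*0.487565 + p_d*0.090000] = 0.494326
  V(2,+2) = exp(-r*dt) * [p_u*1.919021 + p_m*1.068918 + p_d*0.487565] = 1.070827
  V(1,-1) = exp(-r*dt) * [p_u*0.131991 + p_m*0.013537 + p_d*0.000000] = 0.028675
  V(1,+0) = exp(-r*dt) * [p_u*0.494326 + p_m*0.131991 + p_d*0.013537] = 0.162749
  V(1,+1) = exp(-r*dt) * [p_u*1.070827 + p_m*0.494326 + p_d*0.131991] = 0.506388
  V(0,+0) = exp(-r*dt) * [p_u*0.506388 + p_m*0.162749 + p_d*0.028675] = 0.187265

Answer: Price = V(0,0) = 0.1873


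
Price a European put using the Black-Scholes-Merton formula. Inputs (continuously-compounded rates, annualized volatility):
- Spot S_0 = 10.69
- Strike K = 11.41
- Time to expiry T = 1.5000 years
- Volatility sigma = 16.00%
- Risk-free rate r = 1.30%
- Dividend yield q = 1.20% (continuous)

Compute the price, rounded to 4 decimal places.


Answer: Price = 1.2358

Derivation:
d1 = (ln(S/K) + (r - q + 0.5*sigma^2) * T) / (sigma * sqrt(T)) = -0.22699339
d2 = d1 - sigma * sqrt(T) = -0.42295257
exp(-rT) = 0.98068890; exp(-qT) = 0.98216103
P = K * exp(-rT) * N(-d2) - S_0 * exp(-qT) * N(-d1)
N(-d1) = 0.58978556; N(-d2) = 0.66383507
P = 11.4100 * 0.98068890 * 0.66383507 - 10.6900 * 0.98216103 * 0.58978556 = 1.2358


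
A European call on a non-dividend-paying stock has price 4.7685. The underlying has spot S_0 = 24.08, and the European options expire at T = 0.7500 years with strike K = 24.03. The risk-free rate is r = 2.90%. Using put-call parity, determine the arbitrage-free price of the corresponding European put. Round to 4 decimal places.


Put-call parity: C - P = S_0 * exp(-qT) - K * exp(-rT).
S_0 * exp(-qT) = 24.0800 * 1.00000000 = 24.08000000
K * exp(-rT) = 24.0300 * 0.97848483 = 23.51299036
P = C - S*exp(-qT) + K*exp(-rT)
P = 4.7685 - 24.08000000 + 23.51299036 = 4.2015

Answer: Put price = 4.2015


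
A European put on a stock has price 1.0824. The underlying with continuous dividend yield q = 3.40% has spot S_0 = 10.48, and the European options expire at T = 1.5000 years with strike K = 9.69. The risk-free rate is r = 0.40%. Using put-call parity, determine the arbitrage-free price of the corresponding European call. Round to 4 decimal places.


Put-call parity: C - P = S_0 * exp(-qT) - K * exp(-rT).
S_0 * exp(-qT) = 10.4800 * 0.95027867 = 9.95892047
K * exp(-rT) = 9.6900 * 0.99401796 = 9.63203407
C = P + S*exp(-qT) - K*exp(-rT)
C = 1.0824 + 9.95892047 - 9.63203407 = 1.4093

Answer: Call price = 1.4093


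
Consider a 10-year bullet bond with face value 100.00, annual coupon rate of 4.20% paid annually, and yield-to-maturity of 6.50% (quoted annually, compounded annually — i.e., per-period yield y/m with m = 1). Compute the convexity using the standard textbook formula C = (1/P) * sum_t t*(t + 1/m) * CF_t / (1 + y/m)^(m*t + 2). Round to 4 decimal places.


Answer: Convexity = 73.9907

Derivation:
Coupon per period c = face * coupon_rate / m = 4.200000
Periods per year m = 1; per-period yield y/m = 0.065000
Number of cashflows N = 10
Cashflows (t years, CF_t, discount factor 1/(1+y/m)^(m*t), PV):
  t = 1.0000: CF_t = 4.200000, DF = 0.938967, PV = 3.943662
  t = 2.0000: CF_t = 4.200000, DF = 0.881659, PV = 3.702969
  t = 3.0000: CF_t = 4.200000, DF = 0.827849, PV = 3.476966
  t = 4.0000: CF_t = 4.200000, DF = 0.777323, PV = 3.264757
  t = 5.0000: CF_t = 4.200000, DF = 0.729881, PV = 3.065500
  t = 6.0000: CF_t = 4.200000, DF = 0.685334, PV = 2.878403
  t = 7.0000: CF_t = 4.200000, DF = 0.643506, PV = 2.702726
  t = 8.0000: CF_t = 4.200000, DF = 0.604231, PV = 2.537771
  t = 9.0000: CF_t = 4.200000, DF = 0.567353, PV = 2.382884
  t = 10.0000: CF_t = 104.200000, DF = 0.532726, PV = 55.510053
Price P = sum_t PV_t = 83.465690
Convexity numerator sum_t t*(t + 1/m) * CF_t / (1+y/m)^(m*t + 2):
  t = 1.0000: term = 6.953932
  t = 2.0000: term = 19.588542
  t = 3.0000: term = 36.785994
  t = 4.0000: term = 57.568066
  t = 5.0000: term = 81.081783
  t = 6.0000: term = 106.586381
  t = 7.0000: term = 133.441479
  t = 8.0000: term = 161.096353
  t = 9.0000: term = 189.080227
  t = 10.0000: term = 5383.504877
Convexity = (1/P) * sum = 6175.687635 / 83.465690 = 73.990733


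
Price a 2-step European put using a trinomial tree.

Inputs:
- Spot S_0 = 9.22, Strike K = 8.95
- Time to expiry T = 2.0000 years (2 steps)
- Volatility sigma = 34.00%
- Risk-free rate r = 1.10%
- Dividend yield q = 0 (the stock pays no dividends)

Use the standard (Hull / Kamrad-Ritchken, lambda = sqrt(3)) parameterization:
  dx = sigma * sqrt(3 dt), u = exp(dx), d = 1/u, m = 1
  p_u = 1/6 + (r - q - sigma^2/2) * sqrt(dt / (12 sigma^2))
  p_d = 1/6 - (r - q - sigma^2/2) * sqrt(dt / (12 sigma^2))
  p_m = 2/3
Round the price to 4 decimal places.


dt = T/N = 1.000000; dx = sigma*sqrt(3*dt) = 0.588897
u = exp(dx) = 1.802000; d = 1/u = 0.554939
p_u = 0.126931, p_m = 0.666667, p_d = 0.206402
Discount per step: exp(-r*dt) = 0.989060
Stock lattice S(k, j) with j the centered position index:
  k=0: S(0,+0) = 9.2200
  k=1: S(1,-1) = 5.1165; S(1,+0) = 9.2200; S(1,+1) = 16.6144
  k=2: S(2,-2) = 2.8394; S(2,-1) = 5.1165; S(2,+0) = 9.2200; S(2,+1) = 16.6144; S(2,+2) = 29.9392
Terminal payoffs V(N, j) = max(K - S_T, 0):
  V(2,-2) = 6.110635; V(2,-1) = 3.833463; V(2,+0) = 0.000000; V(2,+1) = 0.000000; V(2,+2) = 0.000000
Backward induction: V(k, j) = exp(-r*dt) * [p_u * V(k+1, j+1) + p_m * V(k+1, j) + p_d * V(k+1, j-1)]
  V(1,-1) = exp(-r*dt) * [p_u*0.000000 + p_m*3.833463 + p_d*6.110635] = 3.775134
  V(1,+0) = exp(-r*dt) * [p_u*0.000000 + p_m*0.000000 + p_d*3.833463] = 0.782578
  V(1,+1) = exp(-r*dt) * [p_u*0.000000 + p_m*0.000000 + p_d*0.000000] = 0.000000
  V(0,+0) = exp(-r*dt) * [p_u*0.000000 + p_m*0.782578 + p_d*3.775134] = 1.286682

Answer: Price = V(0,0) = 1.2867


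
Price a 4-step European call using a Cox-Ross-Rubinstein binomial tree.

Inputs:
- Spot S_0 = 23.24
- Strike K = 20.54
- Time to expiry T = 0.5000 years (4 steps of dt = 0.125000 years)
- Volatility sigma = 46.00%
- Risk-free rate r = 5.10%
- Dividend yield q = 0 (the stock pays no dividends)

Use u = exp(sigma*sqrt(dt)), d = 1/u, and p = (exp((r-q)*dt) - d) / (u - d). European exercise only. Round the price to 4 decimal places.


dt = T/N = 0.125000
u = exp(sigma*sqrt(dt)) = 1.176607; d = 1/u = 0.849902
p = (exp((r-q)*dt) - d) / (u - d) = 0.479006
Discount per step: exp(-r*dt) = 0.993645
Stock lattice S(k, i) with i counting down-moves:
  k=0: S(0,0) = 23.2400
  k=1: S(1,0) = 27.3443; S(1,1) = 19.7517
  k=2: S(2,0) = 32.1735; S(2,1) = 23.2400; S(2,2) = 16.7870
  k=3: S(3,0) = 37.8556; S(3,1) = 27.3443; S(3,2) = 19.7517; S(3,3) = 14.2673
  k=4: S(4,0) = 44.5411; S(4,1) = 32.1735; S(4,2) = 23.2400; S(4,3) = 16.7870; S(4,4) = 12.1258
Terminal payoffs V(N, i) = max(S_T - K, 0):
  V(4,0) = 24.001136; V(4,1) = 11.633530; V(4,2) = 2.700000; V(4,3) = 0.000000; V(4,4) = 0.000000
Backward induction: V(k, i) = exp(-r*dt) * [p * V(k+1, i) + (1-p) * V(k+1, i+1)].
  V(3,0) = exp(-r*dt) * [p*24.001136 + (1-p)*11.633530] = 17.446114
  V(3,1) = exp(-r*dt) * [p*11.633530 + (1-p)*2.700000] = 6.934864
  V(3,2) = exp(-r*dt) * [p*2.700000 + (1-p)*0.000000] = 1.285098
  V(3,3) = exp(-r*dt) * [p*0.000000 + (1-p)*0.000000] = 0.000000
  V(2,0) = exp(-r*dt) * [p*17.446114 + (1-p)*6.934864] = 11.893752
  V(2,1) = exp(-r*dt) * [p*6.934864 + (1-p)*1.285098] = 3.966006
  V(2,2) = exp(-r*dt) * [p*1.285098 + (1-p)*0.000000] = 0.611658
  V(1,0) = exp(-r*dt) * [p*11.893752 + (1-p)*3.966006] = 7.714110
  V(1,1) = exp(-r*dt) * [p*3.966006 + (1-p)*0.611658] = 2.204314
  V(0,0) = exp(-r*dt) * [p*7.714110 + (1-p)*2.204314] = 4.812761

Answer: Price = V(0,0) = 4.8128


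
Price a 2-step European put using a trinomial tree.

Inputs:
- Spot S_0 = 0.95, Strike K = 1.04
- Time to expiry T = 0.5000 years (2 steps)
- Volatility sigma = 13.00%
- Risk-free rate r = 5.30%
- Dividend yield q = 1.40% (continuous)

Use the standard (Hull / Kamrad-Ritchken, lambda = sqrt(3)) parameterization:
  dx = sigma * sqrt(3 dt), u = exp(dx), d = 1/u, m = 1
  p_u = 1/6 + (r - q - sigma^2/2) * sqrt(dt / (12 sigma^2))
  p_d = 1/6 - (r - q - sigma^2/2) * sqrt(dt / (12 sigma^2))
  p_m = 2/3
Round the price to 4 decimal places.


dt = T/N = 0.250000; dx = sigma*sqrt(3*dt) = 0.112583
u = exp(dx) = 1.119165; d = 1/u = 0.893523
p_u = 0.200586, p_m = 0.666667, p_d = 0.132747
Discount per step: exp(-r*dt) = 0.986837
Stock lattice S(k, j) with j the centered position index:
  k=0: S(0,+0) = 0.9500
  k=1: S(1,-1) = 0.8488; S(1,+0) = 0.9500; S(1,+1) = 1.0632
  k=2: S(2,-2) = 0.7585; S(2,-1) = 0.8488; S(2,+0) = 0.9500; S(2,+1) = 1.0632; S(2,+2) = 1.1899
Terminal payoffs V(N, j) = max(K - S_T, 0):
  V(2,-2) = 0.281536; V(2,-1) = 0.191153; V(2,+0) = 0.090000; V(2,+1) = 0.000000; V(2,+2) = 0.000000
Backward induction: V(k, j) = exp(-r*dt) * [p_u * V(k+1, j+1) + p_m * V(k+1, j) + p_d * V(k+1, j-1)]
  V(1,-1) = exp(-r*dt) * [p_u*0.090000 + p_m*0.191153 + p_d*0.281536] = 0.180454
  V(1,+0) = exp(-r*dt) * [p_u*0.000000 + p_m*0.090000 + p_d*0.191153] = 0.084251
  V(1,+1) = exp(-r*dt) * [p_u*0.000000 + p_m*0.000000 + p_d*0.090000] = 0.011790
  V(0,+0) = exp(-r*dt) * [p_u*0.011790 + p_m*0.084251 + p_d*0.180454] = 0.081402

Answer: Price = V(0,0) = 0.0814


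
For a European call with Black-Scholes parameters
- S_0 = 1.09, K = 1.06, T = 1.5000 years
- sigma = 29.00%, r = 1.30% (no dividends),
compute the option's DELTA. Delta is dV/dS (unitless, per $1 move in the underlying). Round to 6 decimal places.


Answer: Delta = 0.622125

Derivation:
d1 = 0.3110677077; d2 = -0.0441083050
phi(d1) = 0.3801003080; exp(-qT) = 1.0000000000; exp(-rT) = 0.9806888952
N(d1) = 0.6221254252
Delta = exp(-qT) * N(d1) = 1.0000000000 * 0.6221254252 = 0.622125


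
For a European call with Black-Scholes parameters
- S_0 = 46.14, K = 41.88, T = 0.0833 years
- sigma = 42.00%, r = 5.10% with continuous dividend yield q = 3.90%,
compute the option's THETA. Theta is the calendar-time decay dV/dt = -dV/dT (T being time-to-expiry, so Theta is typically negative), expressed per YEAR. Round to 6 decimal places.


Answer: Theta = -9.354211

Derivation:
d1 = 0.8680013996; d2 = 0.7467820942
phi(d1) = 0.2737194101; exp(-qT) = 0.9967565713; exp(-rT) = 0.9957607113
Theta = -S*exp(-qT)*phi(d1)*sigma/(2*sqrt(T)) - r*K*exp(-rT)*N(d2) + q*S*exp(-qT)*N(d1)
N(d1) = 0.8073032168; N(d2) = 0.7724024471; sqrt(T) = 0.2886173938
Term 1 = -46.1400 * 0.9967565713 * 0.2737194101 * 0.4200 / (2 * 0.2886173938) = -9.1594434795
Term 2 = -0.0510 * 41.8800 * 0.9957607113 * 0.7724024471 = -1.6427651343
Term 3 = 0.0390 * 46.1400 * 0.9967565713 * 0.8073032168 = 1.4479980857
Theta = -9.1594434795 + (-1.6427651343) + (1.4479980857) = -9.354211


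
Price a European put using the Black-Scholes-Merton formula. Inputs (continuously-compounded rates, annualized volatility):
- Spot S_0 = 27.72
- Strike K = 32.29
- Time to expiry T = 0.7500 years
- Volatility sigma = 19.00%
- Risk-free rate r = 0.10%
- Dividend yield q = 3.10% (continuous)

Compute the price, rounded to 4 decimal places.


d1 = (ln(S/K) + (r - q + 0.5*sigma^2) * T) / (sigma * sqrt(T)) = -0.98189602
d2 = d1 - sigma * sqrt(T) = -1.14644085
exp(-rT) = 0.99925028; exp(-qT) = 0.97701820
P = K * exp(-rT) * N(-d2) - S_0 * exp(-qT) * N(-d1)
N(-d1) = 0.83692446; N(-d2) = 0.87419361
P = 32.2900 * 0.99925028 * 0.87419361 - 27.7200 * 0.97701820 * 0.83692446 = 5.5402

Answer: Price = 5.5402


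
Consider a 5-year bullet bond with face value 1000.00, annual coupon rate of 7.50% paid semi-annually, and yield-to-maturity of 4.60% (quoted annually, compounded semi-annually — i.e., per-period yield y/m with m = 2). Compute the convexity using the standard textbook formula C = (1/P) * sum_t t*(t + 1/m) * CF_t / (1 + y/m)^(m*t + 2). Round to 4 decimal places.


Answer: Convexity = 21.4861

Derivation:
Coupon per period c = face * coupon_rate / m = 37.500000
Periods per year m = 2; per-period yield y/m = 0.023000
Number of cashflows N = 10
Cashflows (t years, CF_t, discount factor 1/(1+y/m)^(m*t), PV):
  t = 0.5000: CF_t = 37.500000, DF = 0.977517, PV = 36.656891
  t = 1.0000: CF_t = 37.500000, DF = 0.955540, PV = 35.832739
  t = 1.5000: CF_t = 37.500000, DF = 0.934056, PV = 35.027115
  t = 2.0000: CF_t = 37.500000, DF = 0.913056, PV = 34.239604
  t = 2.5000: CF_t = 37.500000, DF = 0.892528, PV = 33.469799
  t = 3.0000: CF_t = 37.500000, DF = 0.872461, PV = 32.717301
  t = 3.5000: CF_t = 37.500000, DF = 0.852846, PV = 31.981721
  t = 4.0000: CF_t = 37.500000, DF = 0.833671, PV = 31.262679
  t = 4.5000: CF_t = 37.500000, DF = 0.814928, PV = 30.559804
  t = 5.0000: CF_t = 1037.500000, DF = 0.796606, PV = 826.478896
Price P = sum_t PV_t = 1128.226548
Convexity numerator sum_t t*(t + 1/m) * CF_t / (1+y/m)^(m*t + 2):
  t = 0.5000: term = 17.513557
  t = 1.0000: term = 51.359406
  t = 1.5000: term = 100.409396
  t = 2.0000: term = 163.586503
  t = 2.5000: term = 239.862908
  t = 3.0000: term = 328.258135
  t = 3.5000: term = 427.837256
  t = 4.0000: term = 537.709161
  t = 4.5000: term = 657.024879
  t = 5.0000: term = 21717.668246
Convexity = (1/P) * sum = 24241.229448 / 1128.226548 = 21.486136


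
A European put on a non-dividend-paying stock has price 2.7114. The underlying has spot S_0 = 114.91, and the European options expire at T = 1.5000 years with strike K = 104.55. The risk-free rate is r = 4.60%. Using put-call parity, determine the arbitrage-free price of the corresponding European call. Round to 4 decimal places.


Put-call parity: C - P = S_0 * exp(-qT) - K * exp(-rT).
S_0 * exp(-qT) = 114.9100 * 1.00000000 = 114.91000000
K * exp(-rT) = 104.5500 * 0.93332668 = 97.57930440
C = P + S*exp(-qT) - K*exp(-rT)
C = 2.7114 + 114.91000000 - 97.57930440 = 20.0421

Answer: Call price = 20.0421


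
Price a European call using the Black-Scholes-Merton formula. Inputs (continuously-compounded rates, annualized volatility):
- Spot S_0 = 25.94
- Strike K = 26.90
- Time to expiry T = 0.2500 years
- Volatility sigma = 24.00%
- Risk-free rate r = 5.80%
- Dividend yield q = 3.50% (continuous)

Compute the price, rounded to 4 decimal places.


d1 = (ln(S/K) + (r - q + 0.5*sigma^2) * T) / (sigma * sqrt(T)) = -0.19491756
d2 = d1 - sigma * sqrt(T) = -0.31491756
exp(-rT) = 0.98560462; exp(-qT) = 0.99128817
C = S_0 * exp(-qT) * N(d1) - K * exp(-rT) * N(d2)
N(d1) = 0.42272874; N(d2) = 0.37641212
C = 25.9400 * 0.99128817 * 0.42272874 - 26.9000 * 0.98560462 * 0.37641212 = 0.8903

Answer: Price = 0.8903


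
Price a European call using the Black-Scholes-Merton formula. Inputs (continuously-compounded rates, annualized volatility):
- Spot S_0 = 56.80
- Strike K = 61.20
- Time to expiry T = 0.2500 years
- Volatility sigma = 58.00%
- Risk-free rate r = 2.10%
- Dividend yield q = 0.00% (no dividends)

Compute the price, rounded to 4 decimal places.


d1 = (ln(S/K) + (r - q + 0.5*sigma^2) * T) / (sigma * sqrt(T)) = -0.09417539
d2 = d1 - sigma * sqrt(T) = -0.38417539
exp(-rT) = 0.99476376; exp(-qT) = 1.00000000
C = S_0 * exp(-qT) * N(d1) - K * exp(-rT) * N(d2)
N(d1) = 0.46248492; N(d2) = 0.35042423
C = 56.8000 * 1.00000000 * 0.46248492 - 61.2000 * 0.99476376 * 0.35042423 = 4.9355

Answer: Price = 4.9355


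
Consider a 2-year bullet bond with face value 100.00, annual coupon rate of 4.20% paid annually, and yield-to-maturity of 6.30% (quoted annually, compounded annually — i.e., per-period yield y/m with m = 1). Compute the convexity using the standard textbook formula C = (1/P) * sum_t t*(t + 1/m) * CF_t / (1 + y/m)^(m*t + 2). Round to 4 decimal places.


Answer: Convexity = 5.1644

Derivation:
Coupon per period c = face * coupon_rate / m = 4.200000
Periods per year m = 1; per-period yield y/m = 0.063000
Number of cashflows N = 2
Cashflows (t years, CF_t, discount factor 1/(1+y/m)^(m*t), PV):
  t = 1.0000: CF_t = 4.200000, DF = 0.940734, PV = 3.951082
  t = 2.0000: CF_t = 104.200000, DF = 0.884980, PV = 92.214919
Price P = sum_t PV_t = 96.166001
Convexity numerator sum_t t*(t + 1/m) * CF_t / (1+y/m)^(m*t + 2):
  t = 1.0000: term = 6.993257
  t = 2.0000: term = 489.650172
Convexity = (1/P) * sum = 496.643429 / 96.166001 = 5.164439


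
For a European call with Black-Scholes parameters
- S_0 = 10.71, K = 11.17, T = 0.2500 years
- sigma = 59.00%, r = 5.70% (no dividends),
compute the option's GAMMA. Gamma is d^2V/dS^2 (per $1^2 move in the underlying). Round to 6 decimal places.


d1 = 0.0532500725; d2 = -0.2417499275
phi(d1) = 0.3983770667; exp(-qT) = 1.0000000000; exp(-rT) = 0.9858510507
Gamma = exp(-qT) * phi(d1) / (S * sigma * sqrt(T)) = 1.0000000000 * 0.3983770667 / (10.7100 * 0.5900 * 0.5000000000) = 0.126091

Answer: Gamma = 0.126091


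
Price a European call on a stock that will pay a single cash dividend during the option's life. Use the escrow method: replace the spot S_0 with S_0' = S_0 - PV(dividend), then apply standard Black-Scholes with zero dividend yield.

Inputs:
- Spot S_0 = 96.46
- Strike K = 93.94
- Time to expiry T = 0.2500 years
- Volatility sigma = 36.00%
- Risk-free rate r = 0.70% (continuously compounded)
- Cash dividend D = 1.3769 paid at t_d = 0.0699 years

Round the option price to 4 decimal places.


Answer: Price = 7.4458

Derivation:
PV(D) = D * exp(-r * t_d) = 1.3769 * 0.99951082 = 1.37622645
S_0' = S_0 - PV(D) = 96.4600 - 1.37622645 = 95.08377355
d1 = (ln(S_0'/K) + (r + sigma^2/2)*T) / (sigma*sqrt(T)) = 0.16695583
d2 = d1 - sigma*sqrt(T) = -0.01304417
exp(-rT) = 0.99825153
N(d1) = 0.56629760; N(d2) = 0.49479628
C = S_0' * N(d1) - K * exp(-rT) * N(d2) = 95.08377355 * 0.56629760 - 93.9400 * 0.99825153 * 0.49479628 = 7.4458


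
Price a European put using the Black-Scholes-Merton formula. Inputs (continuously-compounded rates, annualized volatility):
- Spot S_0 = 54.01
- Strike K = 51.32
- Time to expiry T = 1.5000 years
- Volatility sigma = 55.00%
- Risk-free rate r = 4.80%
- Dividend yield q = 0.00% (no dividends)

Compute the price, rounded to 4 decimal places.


Answer: Price = 10.5067

Derivation:
d1 = (ln(S/K) + (r - q + 0.5*sigma^2) * T) / (sigma * sqrt(T)) = 0.51953481
d2 = d1 - sigma * sqrt(T) = -0.15407487
exp(-rT) = 0.93053090; exp(-qT) = 1.00000000
P = K * exp(-rT) * N(-d2) - S_0 * exp(-qT) * N(-d1)
N(-d1) = 0.30169392; N(-d2) = 0.56122465
P = 51.3200 * 0.93053090 * 0.56122465 - 54.0100 * 1.00000000 * 0.30169392 = 10.5067


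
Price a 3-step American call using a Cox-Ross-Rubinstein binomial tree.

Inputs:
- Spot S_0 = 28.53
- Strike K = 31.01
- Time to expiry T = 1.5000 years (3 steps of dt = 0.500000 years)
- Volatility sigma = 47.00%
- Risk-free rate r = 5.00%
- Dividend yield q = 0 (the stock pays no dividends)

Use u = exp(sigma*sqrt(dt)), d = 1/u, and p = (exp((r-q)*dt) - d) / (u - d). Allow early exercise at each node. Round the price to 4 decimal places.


Answer: Price = V(0,0) = 6.8026

Derivation:
dt = T/N = 0.500000
u = exp(sigma*sqrt(dt)) = 1.394227; d = 1/u = 0.717243
p = (exp((r-q)*dt) - d) / (u - d) = 0.455065
Discount per step: exp(-r*dt) = 0.975310
Stock lattice S(k, i) with i counting down-moves:
  k=0: S(0,0) = 28.5300
  k=1: S(1,0) = 39.7773; S(1,1) = 20.4630
  k=2: S(2,0) = 55.4586; S(2,1) = 28.5300; S(2,2) = 14.6769
  k=3: S(3,0) = 77.3219; S(3,1) = 39.7773; S(3,2) = 20.4630; S(3,3) = 10.5269
Terminal payoffs V(N, i) = max(S_T - K, 0):
  V(3,0) = 46.311861; V(3,1) = 8.767298; V(3,2) = 0.000000; V(3,3) = 0.000000
Backward induction: V(k, i) = exp(-r*dt) * [p * V(k+1, i) + (1-p) * V(k+1, i+1)]; then take max(V_cont, immediate exercise) for American.
  V(2,0) = exp(-r*dt) * [p*46.311861 + (1-p)*8.767298] = 25.214225; exercise = 24.448586; V(2,0) = max -> 25.214225
  V(2,1) = exp(-r*dt) * [p*8.767298 + (1-p)*0.000000] = 3.891187; exercise = 0.000000; V(2,1) = max -> 3.891187
  V(2,2) = exp(-r*dt) * [p*0.000000 + (1-p)*0.000000] = 0.000000; exercise = 0.000000; V(2,2) = max -> 0.000000
  V(1,0) = exp(-r*dt) * [p*25.214225 + (1-p)*3.891187] = 13.258911; exercise = 8.767298; V(1,0) = max -> 13.258911
  V(1,1) = exp(-r*dt) * [p*3.891187 + (1-p)*0.000000] = 1.727025; exercise = 0.000000; V(1,1) = max -> 1.727025
  V(0,0) = exp(-r*dt) * [p*13.258911 + (1-p)*1.727025] = 6.802578; exercise = 0.000000; V(0,0) = max -> 6.802578


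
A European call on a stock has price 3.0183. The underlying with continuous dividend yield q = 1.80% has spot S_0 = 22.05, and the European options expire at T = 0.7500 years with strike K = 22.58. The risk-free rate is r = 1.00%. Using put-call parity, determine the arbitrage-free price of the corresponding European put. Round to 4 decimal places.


Answer: Put price = 3.6753

Derivation:
Put-call parity: C - P = S_0 * exp(-qT) - K * exp(-rT).
S_0 * exp(-qT) = 22.0500 * 0.98659072 = 21.75432529
K * exp(-rT) = 22.5800 * 0.99252805 = 22.41128348
P = C - S*exp(-qT) + K*exp(-rT)
P = 3.0183 - 21.75432529 + 22.41128348 = 3.6753


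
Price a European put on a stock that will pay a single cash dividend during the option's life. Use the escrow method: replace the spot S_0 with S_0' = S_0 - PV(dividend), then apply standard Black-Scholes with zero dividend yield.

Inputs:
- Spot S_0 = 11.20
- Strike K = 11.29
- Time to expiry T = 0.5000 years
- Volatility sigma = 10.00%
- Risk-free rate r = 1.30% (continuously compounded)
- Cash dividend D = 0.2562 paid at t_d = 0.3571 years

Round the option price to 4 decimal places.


Answer: Price = 0.4671

Derivation:
PV(D) = D * exp(-r * t_d) = 0.2562 * 0.99536846 = 0.25501340
S_0' = S_0 - PV(D) = 11.2000 - 0.25501340 = 10.94498660
d1 = (ln(S_0'/K) + (r + sigma^2/2)*T) / (sigma*sqrt(T)) = -0.31163428
d2 = d1 - sigma*sqrt(T) = -0.38234496
exp(-rT) = 0.99352108
N(-d1) = 0.62234076; N(-d2) = 0.64889725
P = K * exp(-rT) * N(-d2) - S_0' * N(-d1) = 11.2900 * 0.99352108 * 0.64889725 - 10.94498660 * 0.62234076 = 0.4671


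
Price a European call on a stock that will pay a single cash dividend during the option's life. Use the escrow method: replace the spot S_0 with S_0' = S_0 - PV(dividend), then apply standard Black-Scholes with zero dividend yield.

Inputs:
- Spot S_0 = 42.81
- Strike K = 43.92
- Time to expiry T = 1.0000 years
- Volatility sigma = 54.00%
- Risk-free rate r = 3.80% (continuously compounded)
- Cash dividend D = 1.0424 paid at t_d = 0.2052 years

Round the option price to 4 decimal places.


PV(D) = D * exp(-r * t_d) = 1.0424 * 0.99223272 = 1.03430339
S_0' = S_0 - PV(D) = 42.8100 - 1.03430339 = 41.77569661
d1 = (ln(S_0'/K) + (r + sigma^2/2)*T) / (sigma*sqrt(T)) = 0.24767584
d2 = d1 - sigma*sqrt(T) = -0.29232416
exp(-rT) = 0.96271294
N(d1) = 0.59780739; N(d2) = 0.38501939
C = S_0' * N(d1) - K * exp(-rT) * N(d2) = 41.77569661 * 0.59780739 - 43.9200 * 0.96271294 * 0.38501939 = 8.6943

Answer: Price = 8.6943


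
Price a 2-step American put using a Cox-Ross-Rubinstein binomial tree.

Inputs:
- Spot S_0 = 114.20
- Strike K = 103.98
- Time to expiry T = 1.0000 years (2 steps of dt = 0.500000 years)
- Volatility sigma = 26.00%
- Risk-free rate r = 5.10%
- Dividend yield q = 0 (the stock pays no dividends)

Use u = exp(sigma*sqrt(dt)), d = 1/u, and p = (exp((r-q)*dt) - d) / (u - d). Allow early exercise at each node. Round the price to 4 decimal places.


dt = T/N = 0.500000
u = exp(sigma*sqrt(dt)) = 1.201833; d = 1/u = 0.832062
p = (exp((r-q)*dt) - d) / (u - d) = 0.524016
Discount per step: exp(-r*dt) = 0.974822
Stock lattice S(k, i) with i counting down-moves:
  k=0: S(0,0) = 114.2000
  k=1: S(1,0) = 137.2493; S(1,1) = 95.0215
  k=2: S(2,0) = 164.9507; S(2,1) = 114.2000; S(2,2) = 79.0639
Terminal payoffs V(N, i) = max(K - S_T, 0):
  V(2,0) = 0.000000; V(2,1) = 0.000000; V(2,2) = 24.916149
Backward induction: V(k, i) = exp(-r*dt) * [p * V(k+1, i) + (1-p) * V(k+1, i+1)]; then take max(V_cont, immediate exercise) for American.
  V(1,0) = exp(-r*dt) * [p*0.000000 + (1-p)*0.000000] = 0.000000; exercise = 0.000000; V(1,0) = max -> 0.000000
  V(1,1) = exp(-r*dt) * [p*0.000000 + (1-p)*24.916149] = 11.561100; exercise = 8.958467; V(1,1) = max -> 11.561100
  V(0,0) = exp(-r*dt) * [p*0.000000 + (1-p)*11.561100] = 5.364353; exercise = 0.000000; V(0,0) = max -> 5.364353

Answer: Price = V(0,0) = 5.3644


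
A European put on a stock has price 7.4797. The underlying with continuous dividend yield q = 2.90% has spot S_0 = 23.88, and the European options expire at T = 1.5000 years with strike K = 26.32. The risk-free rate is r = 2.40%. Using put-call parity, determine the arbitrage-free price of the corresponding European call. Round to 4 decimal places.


Put-call parity: C - P = S_0 * exp(-qT) - K * exp(-rT).
S_0 * exp(-qT) = 23.8800 * 0.95743255 = 22.86348939
K * exp(-rT) = 26.3200 * 0.96464029 = 25.38933252
C = P + S*exp(-qT) - K*exp(-rT)
C = 7.4797 + 22.86348939 - 25.38933252 = 4.9539

Answer: Call price = 4.9539


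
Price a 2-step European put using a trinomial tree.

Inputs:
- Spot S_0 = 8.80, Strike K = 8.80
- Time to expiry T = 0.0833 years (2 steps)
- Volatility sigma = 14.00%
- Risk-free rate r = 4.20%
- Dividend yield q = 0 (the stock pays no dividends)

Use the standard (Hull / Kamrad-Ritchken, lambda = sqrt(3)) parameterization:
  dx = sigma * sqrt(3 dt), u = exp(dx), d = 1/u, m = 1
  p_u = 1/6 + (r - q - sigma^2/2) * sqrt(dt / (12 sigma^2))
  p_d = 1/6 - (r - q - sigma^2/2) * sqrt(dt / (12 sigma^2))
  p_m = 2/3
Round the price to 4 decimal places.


Answer: Price = V(0,0) = 0.1058

Derivation:
dt = T/N = 0.041650; dx = sigma*sqrt(3*dt) = 0.049488
u = exp(dx) = 1.050733; d = 1/u = 0.951717
p_u = 0.180217, p_m = 0.666667, p_d = 0.153116
Discount per step: exp(-r*dt) = 0.998252
Stock lattice S(k, j) with j the centered position index:
  k=0: S(0,+0) = 8.8000
  k=1: S(1,-1) = 8.3751; S(1,+0) = 8.8000; S(1,+1) = 9.2464
  k=2: S(2,-2) = 7.9707; S(2,-1) = 8.3751; S(2,+0) = 8.8000; S(2,+1) = 9.2464; S(2,+2) = 9.7155
Terminal payoffs V(N, j) = max(K - S_T, 0):
  V(2,-2) = 0.829266; V(2,-1) = 0.424891; V(2,+0) = 0.000000; V(2,+1) = 0.000000; V(2,+2) = 0.000000
Backward induction: V(k, j) = exp(-r*dt) * [p_u * V(k+1, j+1) + p_m * V(k+1, j) + p_d * V(k+1, j-1)]
  V(1,-1) = exp(-r*dt) * [p_u*0.000000 + p_m*0.424891 + p_d*0.829266] = 0.409518
  V(1,+0) = exp(-r*dt) * [p_u*0.000000 + p_m*0.000000 + p_d*0.424891] = 0.064944
  V(1,+1) = exp(-r*dt) * [p_u*0.000000 + p_m*0.000000 + p_d*0.000000] = 0.000000
  V(0,+0) = exp(-r*dt) * [p_u*0.000000 + p_m*0.064944 + p_d*0.409518] = 0.105815


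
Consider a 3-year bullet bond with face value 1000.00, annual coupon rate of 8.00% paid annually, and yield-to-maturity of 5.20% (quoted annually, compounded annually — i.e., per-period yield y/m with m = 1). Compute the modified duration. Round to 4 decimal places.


Coupon per period c = face * coupon_rate / m = 80.000000
Periods per year m = 1; per-period yield y/m = 0.052000
Number of cashflows N = 3
Cashflows (t years, CF_t, discount factor 1/(1+y/m)^(m*t), PV):
  t = 1.0000: CF_t = 80.000000, DF = 0.950570, PV = 76.045627
  t = 2.0000: CF_t = 80.000000, DF = 0.903584, PV = 72.286718
  t = 3.0000: CF_t = 1080.000000, DF = 0.858920, PV = 927.633739
Price P = sum_t PV_t = 1075.966085
First compute Macaulay numerator sum_t t * PV_t:
  t * PV_t at t = 1.0000: 76.045627
  t * PV_t at t = 2.0000: 144.573436
  t * PV_t at t = 3.0000: 2782.901217
Macaulay duration D = 3003.520281 / 1075.966085 = 2.791464
Modified duration = D / (1 + y/m) = 2.791464 / (1 + 0.052000) = 2.653483

Answer: Modified duration = 2.6535


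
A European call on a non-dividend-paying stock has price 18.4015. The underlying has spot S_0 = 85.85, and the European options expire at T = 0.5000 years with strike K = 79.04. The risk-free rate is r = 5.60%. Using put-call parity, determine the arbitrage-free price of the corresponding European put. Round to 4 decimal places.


Put-call parity: C - P = S_0 * exp(-qT) - K * exp(-rT).
S_0 * exp(-qT) = 85.8500 * 1.00000000 = 85.85000000
K * exp(-rT) = 79.0400 * 0.97238837 = 76.85757651
P = C - S*exp(-qT) + K*exp(-rT)
P = 18.4015 - 85.85000000 + 76.85757651 = 9.4091

Answer: Put price = 9.4091


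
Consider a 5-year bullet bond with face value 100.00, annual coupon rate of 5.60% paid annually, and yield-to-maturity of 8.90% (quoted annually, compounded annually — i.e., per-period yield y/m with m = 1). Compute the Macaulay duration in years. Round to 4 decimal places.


Coupon per period c = face * coupon_rate / m = 5.600000
Periods per year m = 1; per-period yield y/m = 0.089000
Number of cashflows N = 5
Cashflows (t years, CF_t, discount factor 1/(1+y/m)^(m*t), PV):
  t = 1.0000: CF_t = 5.600000, DF = 0.918274, PV = 5.142332
  t = 2.0000: CF_t = 5.600000, DF = 0.843226, PV = 4.722068
  t = 3.0000: CF_t = 5.600000, DF = 0.774313, PV = 4.336151
  t = 4.0000: CF_t = 5.600000, DF = 0.711031, PV = 3.981773
  t = 5.0000: CF_t = 105.600000, DF = 0.652921, PV = 68.948452
Price P = sum_t PV_t = 87.130777
Macaulay numerator sum_t t * PV_t:
  t * PV_t at t = 1.0000: 5.142332
  t * PV_t at t = 2.0000: 9.444137
  t * PV_t at t = 3.0000: 13.008453
  t * PV_t at t = 4.0000: 15.927092
  t * PV_t at t = 5.0000: 344.742260
Macaulay duration D = (sum_t t * PV_t) / P = 388.264274 / 87.130777 = 4.456109

Answer: Macaulay duration = 4.4561 years


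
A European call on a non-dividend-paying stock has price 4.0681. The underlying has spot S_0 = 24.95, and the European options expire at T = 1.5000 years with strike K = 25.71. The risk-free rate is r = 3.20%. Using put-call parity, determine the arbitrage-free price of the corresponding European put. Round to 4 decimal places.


Put-call parity: C - P = S_0 * exp(-qT) - K * exp(-rT).
S_0 * exp(-qT) = 24.9500 * 1.00000000 = 24.95000000
K * exp(-rT) = 25.7100 * 0.95313379 = 24.50506967
P = C - S*exp(-qT) + K*exp(-rT)
P = 4.0681 - 24.95000000 + 24.50506967 = 3.6232

Answer: Put price = 3.6232


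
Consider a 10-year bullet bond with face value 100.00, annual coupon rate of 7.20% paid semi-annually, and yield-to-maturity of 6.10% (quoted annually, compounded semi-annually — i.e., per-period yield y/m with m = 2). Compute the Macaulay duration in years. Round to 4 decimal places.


Coupon per period c = face * coupon_rate / m = 3.600000
Periods per year m = 2; per-period yield y/m = 0.030500
Number of cashflows N = 20
Cashflows (t years, CF_t, discount factor 1/(1+y/m)^(m*t), PV):
  t = 0.5000: CF_t = 3.600000, DF = 0.970403, PV = 3.493450
  t = 1.0000: CF_t = 3.600000, DF = 0.941681, PV = 3.390053
  t = 1.5000: CF_t = 3.600000, DF = 0.913810, PV = 3.289717
  t = 2.0000: CF_t = 3.600000, DF = 0.886764, PV = 3.192350
  t = 2.5000: CF_t = 3.600000, DF = 0.860518, PV = 3.097865
  t = 3.0000: CF_t = 3.600000, DF = 0.835049, PV = 3.006177
  t = 3.5000: CF_t = 3.600000, DF = 0.810334, PV = 2.917202
  t = 4.0000: CF_t = 3.600000, DF = 0.786350, PV = 2.830861
  t = 4.5000: CF_t = 3.600000, DF = 0.763076, PV = 2.747075
  t = 5.0000: CF_t = 3.600000, DF = 0.740491, PV = 2.665769
  t = 5.5000: CF_t = 3.600000, DF = 0.718575, PV = 2.586870
  t = 6.0000: CF_t = 3.600000, DF = 0.697307, PV = 2.510305
  t = 6.5000: CF_t = 3.600000, DF = 0.676669, PV = 2.436007
  t = 7.0000: CF_t = 3.600000, DF = 0.656641, PV = 2.363908
  t = 7.5000: CF_t = 3.600000, DF = 0.637206, PV = 2.293943
  t = 8.0000: CF_t = 3.600000, DF = 0.618347, PV = 2.226048
  t = 8.5000: CF_t = 3.600000, DF = 0.600045, PV = 2.160163
  t = 9.0000: CF_t = 3.600000, DF = 0.582286, PV = 2.096228
  t = 9.5000: CF_t = 3.600000, DF = 0.565052, PV = 2.034186
  t = 10.0000: CF_t = 103.600000, DF = 0.548328, PV = 56.806736
Price P = sum_t PV_t = 108.144913
Macaulay numerator sum_t t * PV_t:
  t * PV_t at t = 0.5000: 1.746725
  t * PV_t at t = 1.0000: 3.390053
  t * PV_t at t = 1.5000: 4.934575
  t * PV_t at t = 2.0000: 6.384700
  t * PV_t at t = 2.5000: 7.744663
  t * PV_t at t = 3.0000: 9.018531
  t * PV_t at t = 3.5000: 10.210208
  t * PV_t at t = 4.0000: 11.323444
  t * PV_t at t = 4.5000: 12.361838
  t * PV_t at t = 5.0000: 13.328846
  t * PV_t at t = 5.5000: 14.227783
  t * PV_t at t = 6.0000: 15.061832
  t * PV_t at t = 6.5000: 15.834046
  t * PV_t at t = 7.0000: 16.547355
  t * PV_t at t = 7.5000: 17.204570
  t * PV_t at t = 8.0000: 17.808386
  t * PV_t at t = 8.5000: 18.361387
  t * PV_t at t = 9.0000: 18.866054
  t * PV_t at t = 9.5000: 19.324763
  t * PV_t at t = 10.0000: 568.067356
Macaulay duration D = (sum_t t * PV_t) / P = 801.747115 / 108.144913 = 7.413637

Answer: Macaulay duration = 7.4136 years


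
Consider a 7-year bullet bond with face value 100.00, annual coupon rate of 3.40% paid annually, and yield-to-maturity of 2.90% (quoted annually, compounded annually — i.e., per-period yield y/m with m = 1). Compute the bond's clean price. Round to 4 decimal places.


Answer: Price = 103.1269

Derivation:
Coupon per period c = face * coupon_rate / m = 3.400000
Periods per year m = 1; per-period yield y/m = 0.029000
Number of cashflows N = 7
Cashflows (t years, CF_t, discount factor 1/(1+y/m)^(m*t), PV):
  t = 1.0000: CF_t = 3.400000, DF = 0.971817, PV = 3.304179
  t = 2.0000: CF_t = 3.400000, DF = 0.944429, PV = 3.211058
  t = 3.0000: CF_t = 3.400000, DF = 0.917812, PV = 3.120562
  t = 4.0000: CF_t = 3.400000, DF = 0.891946, PV = 3.032616
  t = 5.0000: CF_t = 3.400000, DF = 0.866808, PV = 2.947149
  t = 6.0000: CF_t = 3.400000, DF = 0.842379, PV = 2.864090
  t = 7.0000: CF_t = 103.400000, DF = 0.818639, PV = 84.647262
Price P = sum_t PV_t = 103.126916


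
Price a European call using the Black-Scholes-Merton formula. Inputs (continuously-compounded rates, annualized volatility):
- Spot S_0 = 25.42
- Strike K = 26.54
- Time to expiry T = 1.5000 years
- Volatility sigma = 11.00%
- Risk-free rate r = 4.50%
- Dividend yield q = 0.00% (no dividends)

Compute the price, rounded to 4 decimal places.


Answer: Price = 1.6769

Derivation:
d1 = (ln(S/K) + (r - q + 0.5*sigma^2) * T) / (sigma * sqrt(T)) = 0.24835033
d2 = d1 - sigma * sqrt(T) = 0.11362839
exp(-rT) = 0.93472772; exp(-qT) = 1.00000000
C = S_0 * exp(-qT) * N(d1) - K * exp(-rT) * N(d2)
N(d1) = 0.59806832; N(d2) = 0.54523381
C = 25.4200 * 1.00000000 * 0.59806832 - 26.5400 * 0.93472772 * 0.54523381 = 1.6769
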